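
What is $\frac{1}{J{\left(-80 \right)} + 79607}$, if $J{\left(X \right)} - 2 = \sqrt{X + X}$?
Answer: $\frac{79609}{6337593041} - \frac{4 i \sqrt{10}}{6337593041} \approx 1.2561 \cdot 10^{-5} - 1.9959 \cdot 10^{-9} i$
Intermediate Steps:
$J{\left(X \right)} = 2 + \sqrt{2} \sqrt{X}$ ($J{\left(X \right)} = 2 + \sqrt{X + X} = 2 + \sqrt{2 X} = 2 + \sqrt{2} \sqrt{X}$)
$\frac{1}{J{\left(-80 \right)} + 79607} = \frac{1}{\left(2 + \sqrt{2} \sqrt{-80}\right) + 79607} = \frac{1}{\left(2 + \sqrt{2} \cdot 4 i \sqrt{5}\right) + 79607} = \frac{1}{\left(2 + 4 i \sqrt{10}\right) + 79607} = \frac{1}{79609 + 4 i \sqrt{10}}$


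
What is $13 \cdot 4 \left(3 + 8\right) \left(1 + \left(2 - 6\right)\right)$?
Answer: $-1716$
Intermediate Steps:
$13 \cdot 4 \left(3 + 8\right) \left(1 + \left(2 - 6\right)\right) = 52 \cdot 11 \left(1 + \left(2 - 6\right)\right) = 52 \cdot 11 \left(1 - 4\right) = 52 \cdot 11 \left(-3\right) = 52 \left(-33\right) = -1716$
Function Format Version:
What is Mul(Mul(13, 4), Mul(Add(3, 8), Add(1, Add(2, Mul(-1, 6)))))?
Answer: -1716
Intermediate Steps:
Mul(Mul(13, 4), Mul(Add(3, 8), Add(1, Add(2, Mul(-1, 6))))) = Mul(52, Mul(11, Add(1, Add(2, -6)))) = Mul(52, Mul(11, Add(1, -4))) = Mul(52, Mul(11, -3)) = Mul(52, -33) = -1716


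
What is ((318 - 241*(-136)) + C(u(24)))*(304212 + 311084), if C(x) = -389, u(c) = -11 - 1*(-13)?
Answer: 20123255680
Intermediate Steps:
u(c) = 2 (u(c) = -11 + 13 = 2)
((318 - 241*(-136)) + C(u(24)))*(304212 + 311084) = ((318 - 241*(-136)) - 389)*(304212 + 311084) = ((318 + 32776) - 389)*615296 = (33094 - 389)*615296 = 32705*615296 = 20123255680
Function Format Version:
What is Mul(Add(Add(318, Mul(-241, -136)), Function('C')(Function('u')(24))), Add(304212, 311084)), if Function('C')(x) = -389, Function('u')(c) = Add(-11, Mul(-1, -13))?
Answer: 20123255680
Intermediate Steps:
Function('u')(c) = 2 (Function('u')(c) = Add(-11, 13) = 2)
Mul(Add(Add(318, Mul(-241, -136)), Function('C')(Function('u')(24))), Add(304212, 311084)) = Mul(Add(Add(318, Mul(-241, -136)), -389), Add(304212, 311084)) = Mul(Add(Add(318, 32776), -389), 615296) = Mul(Add(33094, -389), 615296) = Mul(32705, 615296) = 20123255680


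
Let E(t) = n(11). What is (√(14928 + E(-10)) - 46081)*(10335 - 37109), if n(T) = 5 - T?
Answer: 1233772694 - 80322*√1658 ≈ 1.2305e+9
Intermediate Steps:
E(t) = -6 (E(t) = 5 - 1*11 = 5 - 11 = -6)
(√(14928 + E(-10)) - 46081)*(10335 - 37109) = (√(14928 - 6) - 46081)*(10335 - 37109) = (√14922 - 46081)*(-26774) = (3*√1658 - 46081)*(-26774) = (-46081 + 3*√1658)*(-26774) = 1233772694 - 80322*√1658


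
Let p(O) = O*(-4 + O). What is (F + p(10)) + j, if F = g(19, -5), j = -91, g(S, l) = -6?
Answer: -37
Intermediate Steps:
F = -6
(F + p(10)) + j = (-6 + 10*(-4 + 10)) - 91 = (-6 + 10*6) - 91 = (-6 + 60) - 91 = 54 - 91 = -37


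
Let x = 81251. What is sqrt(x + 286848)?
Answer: sqrt(368099) ≈ 606.71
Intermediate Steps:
sqrt(x + 286848) = sqrt(81251 + 286848) = sqrt(368099)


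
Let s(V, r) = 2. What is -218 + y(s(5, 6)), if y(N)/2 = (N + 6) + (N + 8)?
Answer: -182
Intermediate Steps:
y(N) = 28 + 4*N (y(N) = 2*((N + 6) + (N + 8)) = 2*((6 + N) + (8 + N)) = 2*(14 + 2*N) = 28 + 4*N)
-218 + y(s(5, 6)) = -218 + (28 + 4*2) = -218 + (28 + 8) = -218 + 36 = -182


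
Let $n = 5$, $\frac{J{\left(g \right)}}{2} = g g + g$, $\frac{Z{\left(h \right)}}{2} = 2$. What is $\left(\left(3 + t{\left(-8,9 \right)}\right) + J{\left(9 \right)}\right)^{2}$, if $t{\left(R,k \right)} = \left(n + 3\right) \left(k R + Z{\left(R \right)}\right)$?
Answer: $130321$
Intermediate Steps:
$Z{\left(h \right)} = 4$ ($Z{\left(h \right)} = 2 \cdot 2 = 4$)
$J{\left(g \right)} = 2 g + 2 g^{2}$ ($J{\left(g \right)} = 2 \left(g g + g\right) = 2 \left(g^{2} + g\right) = 2 \left(g + g^{2}\right) = 2 g + 2 g^{2}$)
$t{\left(R,k \right)} = 32 + 8 R k$ ($t{\left(R,k \right)} = \left(5 + 3\right) \left(k R + 4\right) = 8 \left(R k + 4\right) = 8 \left(4 + R k\right) = 32 + 8 R k$)
$\left(\left(3 + t{\left(-8,9 \right)}\right) + J{\left(9 \right)}\right)^{2} = \left(\left(3 + \left(32 + 8 \left(-8\right) 9\right)\right) + 2 \cdot 9 \left(1 + 9\right)\right)^{2} = \left(\left(3 + \left(32 - 576\right)\right) + 2 \cdot 9 \cdot 10\right)^{2} = \left(\left(3 - 544\right) + 180\right)^{2} = \left(-541 + 180\right)^{2} = \left(-361\right)^{2} = 130321$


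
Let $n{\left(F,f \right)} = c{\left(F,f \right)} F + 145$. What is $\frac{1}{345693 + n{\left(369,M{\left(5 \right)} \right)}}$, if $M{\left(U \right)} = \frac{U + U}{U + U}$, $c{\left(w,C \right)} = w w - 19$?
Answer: $\frac{1}{50582236} \approx 1.977 \cdot 10^{-8}$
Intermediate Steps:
$c{\left(w,C \right)} = -19 + w^{2}$ ($c{\left(w,C \right)} = w^{2} - 19 = -19 + w^{2}$)
$M{\left(U \right)} = 1$ ($M{\left(U \right)} = \frac{2 U}{2 U} = 2 U \frac{1}{2 U} = 1$)
$n{\left(F,f \right)} = 145 + F \left(-19 + F^{2}\right)$ ($n{\left(F,f \right)} = \left(-19 + F^{2}\right) F + 145 = F \left(-19 + F^{2}\right) + 145 = 145 + F \left(-19 + F^{2}\right)$)
$\frac{1}{345693 + n{\left(369,M{\left(5 \right)} \right)}} = \frac{1}{345693 + \left(145 + 369 \left(-19 + 369^{2}\right)\right)} = \frac{1}{345693 + \left(145 + 369 \left(-19 + 136161\right)\right)} = \frac{1}{345693 + \left(145 + 369 \cdot 136142\right)} = \frac{1}{345693 + \left(145 + 50236398\right)} = \frac{1}{345693 + 50236543} = \frac{1}{50582236}$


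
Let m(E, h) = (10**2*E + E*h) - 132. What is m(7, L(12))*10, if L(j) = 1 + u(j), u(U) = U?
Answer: 6590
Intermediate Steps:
L(j) = 1 + j
m(E, h) = -132 + 100*E + E*h (m(E, h) = (100*E + E*h) - 132 = -132 + 100*E + E*h)
m(7, L(12))*10 = (-132 + 100*7 + 7*(1 + 12))*10 = (-132 + 700 + 7*13)*10 = (-132 + 700 + 91)*10 = 659*10 = 6590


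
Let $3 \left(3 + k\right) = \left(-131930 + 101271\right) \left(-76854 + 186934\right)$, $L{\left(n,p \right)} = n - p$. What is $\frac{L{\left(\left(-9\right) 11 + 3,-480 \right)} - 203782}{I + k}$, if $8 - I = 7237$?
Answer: $\frac{305097}{1687482208} \approx 0.0001808$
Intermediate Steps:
$I = -7229$ ($I = 8 - 7237 = -7229$)
$k = - \frac{3374942729}{3}$ ($k = -3 + \frac{\left(-131930 + 101271\right) \left(-76854 + 186934\right)}{3} = -3 + \frac{\left(-30659\right) 110080}{3} = -3 + \frac{1}{3} \left(-3374942720\right) = -3 - \frac{3374942720}{3} = - \frac{3374942729}{3} \approx -1.125 \cdot 10^{9}$)
$\frac{L{\left(\left(-9\right) 11 + 3,-480 \right)} - 203782}{I + k} = \frac{\left(\left(\left(-9\right) 11 + 3\right) - -480\right) - 203782}{-7229 - \frac{3374942729}{3}} = \frac{\left(\left(-99 + 3\right) + 480\right) - 203782}{- \frac{3374964416}{3}} = \left(\left(-96 + 480\right) - 203782\right) \left(- \frac{3}{3374964416}\right) = \left(384 - 203782\right) \left(- \frac{3}{3374964416}\right) = \left(-203398\right) \left(- \frac{3}{3374964416}\right) = \frac{305097}{1687482208}$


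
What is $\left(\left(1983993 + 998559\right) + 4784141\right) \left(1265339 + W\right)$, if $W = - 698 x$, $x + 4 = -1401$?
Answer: $17444217712097$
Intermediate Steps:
$x = -1405$ ($x = -4 - 1401 = -1405$)
$W = 980690$ ($W = \left(-698\right) \left(-1405\right) = 980690$)
$\left(\left(1983993 + 998559\right) + 4784141\right) \left(1265339 + W\right) = \left(\left(1983993 + 998559\right) + 4784141\right) \left(1265339 + 980690\right) = \left(2982552 + 4784141\right) 2246029 = 7766693 \cdot 2246029 = 17444217712097$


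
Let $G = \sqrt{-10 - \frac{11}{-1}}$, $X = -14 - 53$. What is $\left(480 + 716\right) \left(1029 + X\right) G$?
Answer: $1150552$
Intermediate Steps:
$X = -67$
$G = 1$ ($G = \sqrt{-10 - -11} = \sqrt{-10 + 11} = \sqrt{1} = 1$)
$\left(480 + 716\right) \left(1029 + X\right) G = \left(480 + 716\right) \left(1029 - 67\right) 1 = 1196 \cdot 962 \cdot 1 = 1150552 \cdot 1 = 1150552$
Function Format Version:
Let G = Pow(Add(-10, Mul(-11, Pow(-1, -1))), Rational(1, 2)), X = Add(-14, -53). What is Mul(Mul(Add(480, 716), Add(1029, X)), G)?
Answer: 1150552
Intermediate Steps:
X = -67
G = 1 (G = Pow(Add(-10, Mul(-11, -1)), Rational(1, 2)) = Pow(Add(-10, 11), Rational(1, 2)) = Pow(1, Rational(1, 2)) = 1)
Mul(Mul(Add(480, 716), Add(1029, X)), G) = Mul(Mul(Add(480, 716), Add(1029, -67)), 1) = Mul(Mul(1196, 962), 1) = Mul(1150552, 1) = 1150552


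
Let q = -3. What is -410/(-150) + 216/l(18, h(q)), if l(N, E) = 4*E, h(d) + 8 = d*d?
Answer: 851/15 ≈ 56.733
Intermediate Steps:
h(d) = -8 + d² (h(d) = -8 + d*d = -8 + d²)
-410/(-150) + 216/l(18, h(q)) = -410/(-150) + 216/((4*(-8 + (-3)²))) = -410*(-1/150) + 216/((4*(-8 + 9))) = 41/15 + 216/((4*1)) = 41/15 + 216/4 = 41/15 + 216*(¼) = 41/15 + 54 = 851/15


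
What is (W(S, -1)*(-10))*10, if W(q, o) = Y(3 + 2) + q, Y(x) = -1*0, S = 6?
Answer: -600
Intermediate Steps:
Y(x) = 0
W(q, o) = q (W(q, o) = 0 + q = q)
(W(S, -1)*(-10))*10 = (6*(-10))*10 = -60*10 = -600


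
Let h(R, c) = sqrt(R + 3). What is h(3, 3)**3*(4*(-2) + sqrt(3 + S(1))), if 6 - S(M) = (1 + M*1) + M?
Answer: 36 - 48*sqrt(6) ≈ -81.576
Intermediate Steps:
S(M) = 5 - 2*M (S(M) = 6 - ((1 + M*1) + M) = 6 - ((1 + M) + M) = 6 - (1 + 2*M) = 6 + (-1 - 2*M) = 5 - 2*M)
h(R, c) = sqrt(3 + R)
h(3, 3)**3*(4*(-2) + sqrt(3 + S(1))) = (sqrt(3 + 3))**3*(4*(-2) + sqrt(3 + (5 - 2*1))) = (sqrt(6))**3*(-8 + sqrt(3 + (5 - 2))) = (6*sqrt(6))*(-8 + sqrt(3 + 3)) = (6*sqrt(6))*(-8 + sqrt(6)) = 6*sqrt(6)*(-8 + sqrt(6))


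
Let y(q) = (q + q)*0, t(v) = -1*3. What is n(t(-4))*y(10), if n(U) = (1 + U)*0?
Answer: 0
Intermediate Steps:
t(v) = -3
n(U) = 0
y(q) = 0 (y(q) = (2*q)*0 = 0)
n(t(-4))*y(10) = 0*0 = 0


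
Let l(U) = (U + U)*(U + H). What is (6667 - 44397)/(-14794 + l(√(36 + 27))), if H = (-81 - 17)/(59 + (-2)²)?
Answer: 622601595/242043316 - 396165*√7/242043316 ≈ 2.5679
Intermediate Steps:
H = -14/9 (H = -98/(59 + 4) = -98/63 = -98*1/63 = -14/9 ≈ -1.5556)
l(U) = 2*U*(-14/9 + U) (l(U) = (U + U)*(U - 14/9) = (2*U)*(-14/9 + U) = 2*U*(-14/9 + U))
(6667 - 44397)/(-14794 + l(√(36 + 27))) = (6667 - 44397)/(-14794 + 2*√(36 + 27)*(-14 + 9*√(36 + 27))/9) = -37730/(-14794 + 2*√63*(-14 + 9*√63)/9) = -37730/(-14794 + 2*(3*√7)*(-14 + 9*(3*√7))/9) = -37730/(-14794 + 2*(3*√7)*(-14 + 27*√7)/9) = -37730/(-14794 + 2*√7*(-14 + 27*√7)/3)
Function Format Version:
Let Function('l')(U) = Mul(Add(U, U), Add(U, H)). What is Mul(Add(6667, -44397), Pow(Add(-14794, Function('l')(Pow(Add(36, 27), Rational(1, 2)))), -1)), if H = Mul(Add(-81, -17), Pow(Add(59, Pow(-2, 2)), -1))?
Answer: Add(Rational(622601595, 242043316), Mul(Rational(-396165, 242043316), Pow(7, Rational(1, 2)))) ≈ 2.5679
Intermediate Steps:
H = Rational(-14, 9) (H = Mul(-98, Pow(Add(59, 4), -1)) = Mul(-98, Pow(63, -1)) = Mul(-98, Rational(1, 63)) = Rational(-14, 9) ≈ -1.5556)
Function('l')(U) = Mul(2, U, Add(Rational(-14, 9), U)) (Function('l')(U) = Mul(Add(U, U), Add(U, Rational(-14, 9))) = Mul(Mul(2, U), Add(Rational(-14, 9), U)) = Mul(2, U, Add(Rational(-14, 9), U)))
Mul(Add(6667, -44397), Pow(Add(-14794, Function('l')(Pow(Add(36, 27), Rational(1, 2)))), -1)) = Mul(Add(6667, -44397), Pow(Add(-14794, Mul(Rational(2, 9), Pow(Add(36, 27), Rational(1, 2)), Add(-14, Mul(9, Pow(Add(36, 27), Rational(1, 2)))))), -1)) = Mul(-37730, Pow(Add(-14794, Mul(Rational(2, 9), Pow(63, Rational(1, 2)), Add(-14, Mul(9, Pow(63, Rational(1, 2)))))), -1)) = Mul(-37730, Pow(Add(-14794, Mul(Rational(2, 9), Mul(3, Pow(7, Rational(1, 2))), Add(-14, Mul(9, Mul(3, Pow(7, Rational(1, 2))))))), -1)) = Mul(-37730, Pow(Add(-14794, Mul(Rational(2, 9), Mul(3, Pow(7, Rational(1, 2))), Add(-14, Mul(27, Pow(7, Rational(1, 2)))))), -1)) = Mul(-37730, Pow(Add(-14794, Mul(Rational(2, 3), Pow(7, Rational(1, 2)), Add(-14, Mul(27, Pow(7, Rational(1, 2)))))), -1))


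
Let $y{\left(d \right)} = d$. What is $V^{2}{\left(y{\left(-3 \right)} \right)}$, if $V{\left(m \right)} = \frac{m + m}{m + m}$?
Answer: $1$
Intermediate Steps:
$V{\left(m \right)} = 1$ ($V{\left(m \right)} = \frac{2 m}{2 m} = 2 m \frac{1}{2 m} = 1$)
$V^{2}{\left(y{\left(-3 \right)} \right)} = 1^{2} = 1$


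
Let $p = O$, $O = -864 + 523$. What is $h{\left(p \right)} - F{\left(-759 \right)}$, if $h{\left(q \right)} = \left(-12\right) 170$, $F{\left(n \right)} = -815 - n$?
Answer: $-1984$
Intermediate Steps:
$O = -341$
$p = -341$
$h{\left(q \right)} = -2040$
$h{\left(p \right)} - F{\left(-759 \right)} = -2040 - \left(-815 - -759\right) = -2040 - \left(-815 + 759\right) = -2040 - -56 = -2040 + 56 = -1984$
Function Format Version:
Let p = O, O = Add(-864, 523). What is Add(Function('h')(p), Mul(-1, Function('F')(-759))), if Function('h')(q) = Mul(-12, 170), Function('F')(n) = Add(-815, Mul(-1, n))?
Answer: -1984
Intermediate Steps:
O = -341
p = -341
Function('h')(q) = -2040
Add(Function('h')(p), Mul(-1, Function('F')(-759))) = Add(-2040, Mul(-1, Add(-815, Mul(-1, -759)))) = Add(-2040, Mul(-1, Add(-815, 759))) = Add(-2040, Mul(-1, -56)) = Add(-2040, 56) = -1984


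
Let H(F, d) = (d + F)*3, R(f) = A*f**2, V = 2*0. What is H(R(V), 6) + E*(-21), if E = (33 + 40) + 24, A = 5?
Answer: -2019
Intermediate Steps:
V = 0
R(f) = 5*f**2
H(F, d) = 3*F + 3*d (H(F, d) = (F + d)*3 = 3*F + 3*d)
E = 97 (E = 73 + 24 = 97)
H(R(V), 6) + E*(-21) = (3*(5*0**2) + 3*6) + 97*(-21) = (3*(5*0) + 18) - 2037 = (3*0 + 18) - 2037 = (0 + 18) - 2037 = 18 - 2037 = -2019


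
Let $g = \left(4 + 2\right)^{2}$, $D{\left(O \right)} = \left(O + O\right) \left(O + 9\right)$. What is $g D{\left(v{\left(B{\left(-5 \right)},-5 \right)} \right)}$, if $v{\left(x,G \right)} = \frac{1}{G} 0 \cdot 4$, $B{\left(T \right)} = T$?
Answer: $0$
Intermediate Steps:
$v{\left(x,G \right)} = 0$ ($v{\left(x,G \right)} = 0 \cdot 4 = 0$)
$D{\left(O \right)} = 2 O \left(9 + O\right)$
$g = 36$ ($g = 6^{2} = 36$)
$g D{\left(v{\left(B{\left(-5 \right)},-5 \right)} \right)} = 36 \cdot 2 \cdot 0 \left(9 + 0\right) = 36 \cdot 2 \cdot 0 \cdot 9 = 36 \cdot 0 = 0$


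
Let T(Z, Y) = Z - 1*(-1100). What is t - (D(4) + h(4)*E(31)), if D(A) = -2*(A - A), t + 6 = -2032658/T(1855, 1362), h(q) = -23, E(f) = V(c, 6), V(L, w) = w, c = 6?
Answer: -1642598/2955 ≈ -555.87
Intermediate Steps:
T(Z, Y) = 1100 + Z (T(Z, Y) = Z + 1100 = 1100 + Z)
E(f) = 6
t = -2050388/2955 (t = -6 - 2032658/(1100 + 1855) = -6 - 2032658/2955 = -2050388/2955 ≈ -693.87)
D(A) = 0 (D(A) = -2*0 = 0)
t - (D(4) + h(4)*E(31)) = -2050388/2955 - (0 - 23*6) = -2050388/2955 - (0 - 138) = -2050388/2955 - 1*(-138) = -2050388/2955 + 138 = -1642598/2955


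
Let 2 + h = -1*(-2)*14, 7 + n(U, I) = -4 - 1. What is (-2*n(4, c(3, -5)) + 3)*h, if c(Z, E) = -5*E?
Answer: 702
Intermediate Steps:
n(U, I) = -12 (n(U, I) = -7 + (-4 - 1) = -7 - 5 = -12)
h = 26 (h = -2 - 1*(-2)*14 = -2 + 2*14 = -2 + 28 = 26)
(-2*n(4, c(3, -5)) + 3)*h = (-2*(-12) + 3)*26 = (24 + 3)*26 = 27*26 = 702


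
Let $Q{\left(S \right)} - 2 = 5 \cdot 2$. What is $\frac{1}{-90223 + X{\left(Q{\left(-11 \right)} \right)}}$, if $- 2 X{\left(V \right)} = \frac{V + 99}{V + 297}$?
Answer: $- \frac{206}{18585975} \approx -1.1084 \cdot 10^{-5}$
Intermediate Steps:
$Q{\left(S \right)} = 12$ ($Q{\left(S \right)} = 2 + 5 \cdot 2 = 2 + 10 = 12$)
$X{\left(V \right)} = - \frac{99 + V}{2 \left(297 + V\right)}$ ($X{\left(V \right)} = - \frac{\left(V + 99\right) \frac{1}{V + 297}}{2} = - \frac{\left(99 + V\right) \frac{1}{297 + V}}{2} = - \frac{\frac{1}{297 + V} \left(99 + V\right)}{2} = - \frac{99 + V}{2 \left(297 + V\right)}$)
$\frac{1}{-90223 + X{\left(Q{\left(-11 \right)} \right)}} = \frac{1}{-90223 + \frac{-99 - 12}{2 \left(297 + 12\right)}} = \frac{1}{-90223 + \frac{-99 - 12}{2 \cdot 309}} = \frac{1}{-90223 + \frac{1}{2} \cdot \frac{1}{309} \left(-111\right)} = \frac{1}{-90223 - \frac{37}{206}} = \frac{1}{- \frac{18585975}{206}} = - \frac{206}{18585975}$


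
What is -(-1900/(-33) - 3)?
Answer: -1801/33 ≈ -54.576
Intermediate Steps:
-(-1900/(-33) - 3) = -(-1900*(-1)/33 - 3) = -(-38*(-50/33) - 3) = -(1900/33 - 3) = -1*1801/33 = -1801/33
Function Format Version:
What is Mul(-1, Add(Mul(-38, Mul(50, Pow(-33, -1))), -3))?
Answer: Rational(-1801, 33) ≈ -54.576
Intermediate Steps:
Mul(-1, Add(Mul(-38, Mul(50, Pow(-33, -1))), -3)) = Mul(-1, Add(Mul(-38, Mul(50, Rational(-1, 33))), -3)) = Mul(-1, Add(Mul(-38, Rational(-50, 33)), -3)) = Mul(-1, Add(Rational(1900, 33), -3)) = Mul(-1, Rational(1801, 33)) = Rational(-1801, 33)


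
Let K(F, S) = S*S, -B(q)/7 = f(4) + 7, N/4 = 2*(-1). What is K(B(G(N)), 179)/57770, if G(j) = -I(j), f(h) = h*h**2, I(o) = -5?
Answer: 32041/57770 ≈ 0.55463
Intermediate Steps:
N = -8 (N = 4*(2*(-1)) = 4*(-2) = -8)
f(h) = h**3
G(j) = 5 (G(j) = -1*(-5) = 5)
B(q) = -497 (B(q) = -7*(4**3 + 7) = -7*(64 + 7) = -7*71 = -497)
K(F, S) = S**2
K(B(G(N)), 179)/57770 = 179**2/57770 = 32041*(1/57770) = 32041/57770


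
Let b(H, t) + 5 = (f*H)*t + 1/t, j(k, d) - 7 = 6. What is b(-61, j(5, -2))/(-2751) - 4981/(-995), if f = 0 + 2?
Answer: 66238031/11861395 ≈ 5.5843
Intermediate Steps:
j(k, d) = 13 (j(k, d) = 7 + 6 = 13)
f = 2
b(H, t) = -5 + 1/t + 2*H*t (b(H, t) = -5 + ((2*H)*t + 1/t) = -5 + (2*H*t + 1/t) = -5 + (1/t + 2*H*t) = -5 + 1/t + 2*H*t)
b(-61, j(5, -2))/(-2751) - 4981/(-995) = (-5 + 1/13 + 2*(-61)*13)/(-2751) - 4981/(-995) = (-5 + 1/13 - 1586)*(-1/2751) - 4981*(-1/995) = -20682/13*(-1/2751) + 4981/995 = 6894/11921 + 4981/995 = 66238031/11861395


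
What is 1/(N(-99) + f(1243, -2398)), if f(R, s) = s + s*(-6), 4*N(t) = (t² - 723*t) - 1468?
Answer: 2/63935 ≈ 3.1282e-5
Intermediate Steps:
N(t) = -367 - 723*t/4 + t²/4 (N(t) = ((t² - 723*t) - 1468)/4 = (-1468 + t² - 723*t)/4 = -367 - 723*t/4 + t²/4)
f(R, s) = -5*s (f(R, s) = s - 6*s = -5*s)
1/(N(-99) + f(1243, -2398)) = 1/((-367 - 723/4*(-99) + (¼)*(-99)²) - 5*(-2398)) = 1/((-367 + 71577/4 + (¼)*9801) + 11990) = 1/((-367 + 71577/4 + 9801/4) + 11990) = 1/(39955/2 + 11990) = 1/(63935/2) = 2/63935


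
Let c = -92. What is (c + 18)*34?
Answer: -2516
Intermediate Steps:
(c + 18)*34 = (-92 + 18)*34 = -74*34 = -2516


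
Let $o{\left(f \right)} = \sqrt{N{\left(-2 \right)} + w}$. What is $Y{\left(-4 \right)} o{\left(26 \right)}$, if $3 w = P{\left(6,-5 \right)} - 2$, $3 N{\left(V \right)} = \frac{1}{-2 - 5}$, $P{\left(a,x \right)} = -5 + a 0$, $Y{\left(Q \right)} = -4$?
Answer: $- \frac{20 i \sqrt{42}}{21} \approx - 6.1721 i$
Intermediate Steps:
$P{\left(a,x \right)} = -5$ ($P{\left(a,x \right)} = -5 + 0 = -5$)
$N{\left(V \right)} = - \frac{1}{21}$ ($N{\left(V \right)} = \frac{1}{3 \left(-2 - 5\right)} = \frac{1}{3 \left(-7\right)} = \frac{1}{3} \left(- \frac{1}{7}\right) = - \frac{1}{21}$)
$w = - \frac{7}{3}$ ($w = \frac{-5 - 2}{3} = \frac{1}{3} \left(-7\right) = - \frac{7}{3} \approx -2.3333$)
$o{\left(f \right)} = \frac{5 i \sqrt{42}}{21}$ ($o{\left(f \right)} = \sqrt{- \frac{1}{21} - \frac{7}{3}} = \sqrt{- \frac{50}{21}} = \frac{5 i \sqrt{42}}{21}$)
$Y{\left(-4 \right)} o{\left(26 \right)} = - 4 \frac{5 i \sqrt{42}}{21} = - \frac{20 i \sqrt{42}}{21}$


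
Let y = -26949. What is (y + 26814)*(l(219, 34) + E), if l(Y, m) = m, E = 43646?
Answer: -5896800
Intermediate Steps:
(y + 26814)*(l(219, 34) + E) = (-26949 + 26814)*(34 + 43646) = -135*43680 = -5896800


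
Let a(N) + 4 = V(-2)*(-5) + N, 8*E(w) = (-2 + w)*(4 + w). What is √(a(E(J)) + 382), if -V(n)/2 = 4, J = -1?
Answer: √6670/4 ≈ 20.418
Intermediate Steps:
V(n) = -8 (V(n) = -2*4 = -8)
E(w) = (-2 + w)*(4 + w)/8 (E(w) = ((-2 + w)*(4 + w))/8 = (-2 + w)*(4 + w)/8)
a(N) = 36 + N (a(N) = -4 + (-8*(-5) + N) = -4 + (40 + N) = 36 + N)
√(a(E(J)) + 382) = √((36 + (-1 + (¼)*(-1) + (⅛)*(-1)²)) + 382) = √((36 + (-1 - ¼ + (⅛)*1)) + 382) = √((36 + (-1 - ¼ + ⅛)) + 382) = √((36 - 9/8) + 382) = √(279/8 + 382) = √(3335/8) = √6670/4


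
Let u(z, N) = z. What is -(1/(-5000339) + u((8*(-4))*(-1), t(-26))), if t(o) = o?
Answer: -160010847/5000339 ≈ -32.000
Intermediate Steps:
-(1/(-5000339) + u((8*(-4))*(-1), t(-26))) = -(1/(-5000339) + (8*(-4))*(-1)) = -(-1/5000339 - 32*(-1)) = -(-1/5000339 + 32) = -1*160010847/5000339 = -160010847/5000339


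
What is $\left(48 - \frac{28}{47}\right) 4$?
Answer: $\frac{8912}{47} \approx 189.62$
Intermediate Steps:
$\left(48 - \frac{28}{47}\right) 4 = \frac{2228}{47} \cdot 4 = \frac{8912}{47}$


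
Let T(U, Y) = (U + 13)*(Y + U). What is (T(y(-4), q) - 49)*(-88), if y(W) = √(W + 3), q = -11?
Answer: 16984 - 176*I ≈ 16984.0 - 176.0*I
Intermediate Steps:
y(W) = √(3 + W)
T(U, Y) = (13 + U)*(U + Y)
(T(y(-4), q) - 49)*(-88) = (((√(3 - 4))² + 13*√(3 - 4) + 13*(-11) + √(3 - 4)*(-11)) - 49)*(-88) = (((√(-1))² + 13*√(-1) - 143 + √(-1)*(-11)) - 49)*(-88) = ((I² + 13*I - 143 + I*(-11)) - 49)*(-88) = ((-1 + 13*I - 143 - 11*I) - 49)*(-88) = ((-144 + 2*I) - 49)*(-88) = (-193 + 2*I)*(-88) = 16984 - 176*I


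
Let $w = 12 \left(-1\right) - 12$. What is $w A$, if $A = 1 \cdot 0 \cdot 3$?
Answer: $0$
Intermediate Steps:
$A = 0$ ($A = 0 \cdot 3 = 0$)
$w = -24$ ($w = -12 - 12 = -24$)
$w A = \left(-24\right) 0 = 0$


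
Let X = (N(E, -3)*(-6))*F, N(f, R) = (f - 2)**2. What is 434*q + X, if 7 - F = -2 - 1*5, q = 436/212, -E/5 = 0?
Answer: 29498/53 ≈ 556.57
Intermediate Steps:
E = 0 (E = -5*0 = 0)
N(f, R) = (-2 + f)**2
q = 109/53 (q = 436*(1/212) = 109/53 ≈ 2.0566)
F = 14 (F = 7 - (-2 - 1*5) = 7 - (-2 - 5) = 7 - 1*(-7) = 7 + 7 = 14)
X = -336 (X = ((-2 + 0)**2*(-6))*14 = ((-2)**2*(-6))*14 = (4*(-6))*14 = -24*14 = -336)
434*q + X = 434*(109/53) - 336 = 47306/53 - 336 = 29498/53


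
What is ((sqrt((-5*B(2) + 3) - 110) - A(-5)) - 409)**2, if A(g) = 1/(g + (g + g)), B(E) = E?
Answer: 37599631/225 - 12268*I*sqrt(13)/5 ≈ 1.6711e+5 - 8846.6*I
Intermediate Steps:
A(g) = 1/(3*g) (A(g) = 1/(g + 2*g) = 1/(3*g))
((sqrt((-5*B(2) + 3) - 110) - A(-5)) - 409)**2 = ((sqrt((-5*2 + 3) - 110) - 1/(3*(-5))) - 409)**2 = ((sqrt((-10 + 3) - 110) - (-1)/(3*5)) - 409)**2 = ((sqrt(-7 - 110) - 1*(-1/15)) - 409)**2 = ((sqrt(-117) + 1/15) - 409)**2 = ((3*I*sqrt(13) + 1/15) - 409)**2 = ((1/15 + 3*I*sqrt(13)) - 409)**2 = (-6134/15 + 3*I*sqrt(13))**2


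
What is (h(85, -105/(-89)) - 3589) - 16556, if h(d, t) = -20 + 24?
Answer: -20141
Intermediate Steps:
h(d, t) = 4
(h(85, -105/(-89)) - 3589) - 16556 = (4 - 3589) - 16556 = -3585 - 16556 = -20141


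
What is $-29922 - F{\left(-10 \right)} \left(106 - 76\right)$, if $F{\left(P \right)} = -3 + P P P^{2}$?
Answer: $-329832$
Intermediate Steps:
$F{\left(P \right)} = -3 + P^{4}$ ($F{\left(P \right)} = -3 + P P^{3} = -3 + P^{4}$)
$-29922 - F{\left(-10 \right)} \left(106 - 76\right) = -29922 - \left(-3 + \left(-10\right)^{4}\right) \left(106 - 76\right) = -29922 - \left(-3 + 10000\right) 30 = -29922 - 9997 \cdot 30 = -29922 - 299910 = -329832$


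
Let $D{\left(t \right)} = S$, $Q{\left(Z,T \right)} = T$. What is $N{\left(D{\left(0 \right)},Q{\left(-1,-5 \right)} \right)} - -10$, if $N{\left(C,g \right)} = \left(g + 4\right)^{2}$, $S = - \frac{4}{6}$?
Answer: $11$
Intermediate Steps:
$S = - \frac{2}{3}$ ($S = \left(-4\right) \frac{1}{6} = - \frac{2}{3} \approx -0.66667$)
$D{\left(t \right)} = - \frac{2}{3}$
$N{\left(C,g \right)} = \left(4 + g\right)^{2}$
$N{\left(D{\left(0 \right)},Q{\left(-1,-5 \right)} \right)} - -10 = \left(4 - 5\right)^{2} - -10 = \left(-1\right)^{2} + 10 = 1 + 10 = 11$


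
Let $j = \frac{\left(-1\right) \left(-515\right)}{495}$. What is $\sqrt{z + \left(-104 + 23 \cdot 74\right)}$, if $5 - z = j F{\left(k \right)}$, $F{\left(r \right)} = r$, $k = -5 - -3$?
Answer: $\frac{\sqrt{1747933}}{33} \approx 40.063$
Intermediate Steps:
$j = \frac{103}{99}$ ($j = 515 \cdot \frac{1}{495} = \frac{103}{99} \approx 1.0404$)
$k = -2$ ($k = -5 + 3 = -2$)
$z = \frac{701}{99}$ ($z = 5 - \frac{103}{99} \left(-2\right) = 5 - - \frac{206}{99} = 5 + \frac{206}{99} = \frac{701}{99} \approx 7.0808$)
$\sqrt{z + \left(-104 + 23 \cdot 74\right)} = \sqrt{\frac{701}{99} + \left(-104 + 23 \cdot 74\right)} = \sqrt{\frac{701}{99} + \left(-104 + 1702\right)} = \sqrt{\frac{701}{99} + 1598} = \sqrt{\frac{158903}{99}} = \frac{\sqrt{1747933}}{33}$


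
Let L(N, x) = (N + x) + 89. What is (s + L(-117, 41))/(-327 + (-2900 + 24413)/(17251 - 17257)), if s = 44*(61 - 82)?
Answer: 1822/7825 ≈ 0.23284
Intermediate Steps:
s = -924 (s = 44*(-21) = -924)
L(N, x) = 89 + N + x
(s + L(-117, 41))/(-327 + (-2900 + 24413)/(17251 - 17257)) = (-924 + (89 - 117 + 41))/(-327 + (-2900 + 24413)/(17251 - 17257)) = (-924 + 13)/(-327 + 21513/(-6)) = -911/(-327 + 21513*(-⅙)) = -911/(-327 - 7171/2) = -911/(-7825/2) = -911*(-2/7825) = 1822/7825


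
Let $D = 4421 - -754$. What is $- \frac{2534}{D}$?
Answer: $- \frac{2534}{5175} \approx -0.48966$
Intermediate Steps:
$D = 5175$ ($D = 4421 + 754 = 5175$)
$- \frac{2534}{D} = - \frac{2534}{5175}$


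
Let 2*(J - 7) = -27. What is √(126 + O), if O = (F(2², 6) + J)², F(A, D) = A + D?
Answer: √553/2 ≈ 11.758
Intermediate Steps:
J = -13/2 (J = 7 + (½)*(-27) = 7 - 27/2 = -13/2 ≈ -6.5000)
O = 49/4 (O = ((2² + 6) - 13/2)² = ((4 + 6) - 13/2)² = (10 - 13/2)² = (7/2)² = 49/4 ≈ 12.250)
√(126 + O) = √(126 + 49/4) = √(553/4) = √553/2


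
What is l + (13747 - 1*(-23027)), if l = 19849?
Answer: 56623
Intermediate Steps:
l + (13747 - 1*(-23027)) = 19849 + (13747 - 1*(-23027)) = 19849 + (13747 + 23027) = 19849 + 36774 = 56623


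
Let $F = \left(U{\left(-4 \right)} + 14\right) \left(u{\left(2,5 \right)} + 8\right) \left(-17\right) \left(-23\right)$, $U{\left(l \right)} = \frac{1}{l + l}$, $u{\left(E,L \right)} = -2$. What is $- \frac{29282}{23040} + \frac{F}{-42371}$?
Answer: $- \frac{995338451}{488113920} \approx -2.0392$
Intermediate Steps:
$U{\left(l \right)} = \frac{1}{2 l}$
$F = \frac{130203}{4}$ ($F = \left(\frac{1}{2 \left(-4\right)} + 14\right) \left(-2 + 8\right) \left(-17\right) \left(-23\right) = \left(\frac{1}{2} \left(- \frac{1}{4}\right) + 14\right) 6 \left(-17\right) \left(-23\right) = \left(- \frac{1}{8} + 14\right) 6 \left(-17\right) \left(-23\right) = \frac{111}{8} \cdot 6 \left(-17\right) \left(-23\right) = \frac{333}{4} \left(-17\right) \left(-23\right) = \left(- \frac{5661}{4}\right) \left(-23\right) = \frac{130203}{4} \approx 32551.0$)
$- \frac{29282}{23040} + \frac{F}{-42371} = - \frac{29282}{23040} + \frac{130203}{4 \left(-42371\right)} = \left(-29282\right) \frac{1}{23040} + \frac{130203}{4} \left(- \frac{1}{42371}\right) = - \frac{14641}{11520} - \frac{130203}{169484} = - \frac{995338451}{488113920}$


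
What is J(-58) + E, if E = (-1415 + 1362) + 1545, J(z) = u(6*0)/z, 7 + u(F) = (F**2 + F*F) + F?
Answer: 86543/58 ≈ 1492.1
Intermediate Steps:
u(F) = -7 + F + 2*F**2 (u(F) = -7 + ((F**2 + F*F) + F) = -7 + ((F**2 + F**2) + F) = -7 + (2*F**2 + F) = -7 + (F + 2*F**2) = -7 + F + 2*F**2)
J(z) = -7/z (J(z) = (-7 + 6*0 + 2*(6*0)**2)/z = (-7 + 0 + 2*0**2)/z = (-7 + 0 + 2*0)/z = (-7 + 0 + 0)/z = -7/z)
E = 1492 (E = -53 + 1545 = 1492)
J(-58) + E = -7/(-58) + 1492 = -7*(-1/58) + 1492 = 7/58 + 1492 = 86543/58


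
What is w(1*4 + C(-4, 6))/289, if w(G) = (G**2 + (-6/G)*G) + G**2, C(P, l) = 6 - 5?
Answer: 44/289 ≈ 0.15225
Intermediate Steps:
C(P, l) = 1
w(G) = -6 + 2*G**2 (w(G) = (G**2 - 6) + G**2 = (-6 + G**2) + G**2 = -6 + 2*G**2)
w(1*4 + C(-4, 6))/289 = (-6 + 2*(1*4 + 1)**2)/289 = (-6 + 2*(4 + 1)**2)*(1/289) = (-6 + 2*5**2)*(1/289) = (-6 + 2*25)*(1/289) = (-6 + 50)*(1/289) = 44*(1/289) = 44/289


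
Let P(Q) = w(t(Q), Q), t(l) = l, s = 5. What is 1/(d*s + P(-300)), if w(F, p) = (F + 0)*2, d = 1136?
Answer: 1/5080 ≈ 0.00019685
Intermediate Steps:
w(F, p) = 2*F (w(F, p) = F*2 = 2*F)
P(Q) = 2*Q
1/(d*s + P(-300)) = 1/(1136*5 + 2*(-300)) = 1/(5680 - 600) = 1/5080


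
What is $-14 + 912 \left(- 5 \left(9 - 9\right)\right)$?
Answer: $-14$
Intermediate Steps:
$-14 + 912 \left(- 5 \left(9 - 9\right)\right) = -14 + 912 \left(\left(-5\right) 0\right) = -14 + 912 \cdot 0 = -14 + 0 = -14$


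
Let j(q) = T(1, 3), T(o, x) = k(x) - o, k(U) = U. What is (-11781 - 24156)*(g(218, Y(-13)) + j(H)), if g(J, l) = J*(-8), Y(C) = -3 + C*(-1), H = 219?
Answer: 62602254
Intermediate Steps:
T(o, x) = x - o
j(q) = 2 (j(q) = 3 - 1*1 = 3 - 1 = 2)
Y(C) = -3 - C
g(J, l) = -8*J
(-11781 - 24156)*(g(218, Y(-13)) + j(H)) = (-11781 - 24156)*(-8*218 + 2) = -35937*(-1744 + 2) = -35937*(-1742) = 62602254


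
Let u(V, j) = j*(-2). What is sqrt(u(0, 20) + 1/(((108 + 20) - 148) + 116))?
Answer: I*sqrt(23034)/24 ≈ 6.3237*I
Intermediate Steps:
u(V, j) = -2*j
sqrt(u(0, 20) + 1/(((108 + 20) - 148) + 116)) = sqrt(-2*20 + 1/(((108 + 20) - 148) + 116)) = sqrt(-40 + 1/((128 - 148) + 116)) = sqrt(-40 + 1/(-20 + 116)) = sqrt(-40 + 1/96) = sqrt(-3839/96) = I*sqrt(23034)/24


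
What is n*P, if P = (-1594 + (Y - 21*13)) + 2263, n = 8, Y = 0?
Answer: 3168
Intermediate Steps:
P = 396 (P = (-1594 + (0 - 21*13)) + 2263 = (-1594 + (0 - 273)) + 2263 = (-1594 - 273) + 2263 = -1867 + 2263 = 396)
n*P = 8*396 = 3168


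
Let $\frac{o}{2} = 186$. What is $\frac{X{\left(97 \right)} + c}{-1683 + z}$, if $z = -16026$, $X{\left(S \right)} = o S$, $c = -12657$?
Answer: $- \frac{7809}{5903} \approx -1.3229$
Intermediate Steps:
$o = 372$ ($o = 2 \cdot 186 = 372$)
$X{\left(S \right)} = 372 S$
$\frac{X{\left(97 \right)} + c}{-1683 + z} = \frac{372 \cdot 97 - 12657}{-1683 - 16026} = \frac{36084 - 12657}{-17709} = 23427 \left(- \frac{1}{17709}\right) = - \frac{7809}{5903}$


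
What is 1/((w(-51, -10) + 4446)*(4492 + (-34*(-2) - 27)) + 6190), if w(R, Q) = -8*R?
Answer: 1/22009372 ≈ 4.5435e-8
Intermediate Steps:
1/((w(-51, -10) + 4446)*(4492 + (-34*(-2) - 27)) + 6190) = 1/((-8*(-51) + 4446)*(4492 + (-34*(-2) - 27)) + 6190) = 1/((408 + 4446)*(4492 + (68 - 27)) + 6190) = 1/(4854*(4492 + 41) + 6190) = 1/(4854*4533 + 6190) = 1/(22003182 + 6190) = 1/22009372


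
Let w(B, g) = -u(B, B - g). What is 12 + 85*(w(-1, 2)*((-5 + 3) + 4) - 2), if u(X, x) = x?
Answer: 352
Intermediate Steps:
w(B, g) = g - B (w(B, g) = -(B - g) = g - B)
12 + 85*(w(-1, 2)*((-5 + 3) + 4) - 2) = 12 + 85*((2 - 1*(-1))*((-5 + 3) + 4) - 2) = 12 + 85*((2 + 1)*(-2 + 4) - 2) = 12 + 85*(3*2 - 2) = 12 + 85*(6 - 2) = 12 + 85*4 = 12 + 340 = 352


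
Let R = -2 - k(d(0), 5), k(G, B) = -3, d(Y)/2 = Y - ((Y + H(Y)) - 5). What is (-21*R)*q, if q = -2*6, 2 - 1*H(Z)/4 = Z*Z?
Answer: 252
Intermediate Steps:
H(Z) = 8 - 4*Z**2 (H(Z) = 8 - 4*Z*Z = 8 - 4*Z**2)
d(Y) = -6 + 8*Y**2 (d(Y) = 2*(Y - ((Y + (8 - 4*Y**2)) - 5)) = 2*(Y - ((8 + Y - 4*Y**2) - 5)) = 2*(Y - (3 + Y - 4*Y**2)) = 2*(Y + (-3 - Y + 4*Y**2)) = 2*(-3 + 4*Y**2) = -6 + 8*Y**2)
R = 1 (R = -2 - 1*(-3) = -2 + 3 = 1)
q = -12
(-21*R)*q = -21*1*(-12) = -21*(-12) = 252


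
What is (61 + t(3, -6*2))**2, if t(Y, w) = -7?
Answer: 2916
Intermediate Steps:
(61 + t(3, -6*2))**2 = (61 - 7)**2 = 54**2 = 2916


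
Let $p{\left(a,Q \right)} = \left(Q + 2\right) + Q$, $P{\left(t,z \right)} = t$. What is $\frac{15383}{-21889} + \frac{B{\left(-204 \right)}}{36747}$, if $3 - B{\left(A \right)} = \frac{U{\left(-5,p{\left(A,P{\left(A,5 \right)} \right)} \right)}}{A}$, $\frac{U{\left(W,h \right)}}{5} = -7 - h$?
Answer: $- \frac{38419957327}{54696145644} \approx -0.70243$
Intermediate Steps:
$p{\left(a,Q \right)} = 2 + 2 Q$ ($p{\left(a,Q \right)} = \left(2 + Q\right) + Q = 2 + 2 Q$)
$U{\left(W,h \right)} = -35 - 5 h$ ($U{\left(W,h \right)} = 5 \left(-7 - h\right) = -35 - 5 h$)
$B{\left(A \right)} = 3 - \frac{-45 - 10 A}{A}$ ($B{\left(A \right)} = 3 - \frac{-35 - 5 \left(2 + 2 A\right)}{A} = 3 - \frac{-35 - \left(10 + 10 A\right)}{A} = 3 - \frac{-45 - 10 A}{A}$)
$\frac{15383}{-21889} + \frac{B{\left(-204 \right)}}{36747} = \frac{15383}{-21889} + \frac{13 + \frac{45}{-204}}{36747} = 15383 \left(- \frac{1}{21889}\right) + \left(13 + 45 \left(- \frac{1}{204}\right)\right) \frac{1}{36747} = - \frac{15383}{21889} + \left(13 - \frac{15}{68}\right) \frac{1}{36747} = - \frac{15383}{21889} + \frac{869}{68} \cdot \frac{1}{36747} = - \frac{15383}{21889} + \frac{869}{2498796} = - \frac{38419957327}{54696145644}$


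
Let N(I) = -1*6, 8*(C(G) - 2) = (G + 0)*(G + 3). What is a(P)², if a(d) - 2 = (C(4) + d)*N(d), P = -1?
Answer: 625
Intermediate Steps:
C(G) = 2 + G*(3 + G)/8 (C(G) = 2 + ((G + 0)*(G + 3))/8 = 2 + (G*(3 + G))/8 = 2 + G*(3 + G)/8)
N(I) = -6
a(d) = -31 - 6*d (a(d) = 2 + ((2 + (⅛)*4² + (3/8)*4) + d)*(-6) = 2 + ((2 + (⅛)*16 + 3/2) + d)*(-6) = 2 + ((2 + 2 + 3/2) + d)*(-6) = 2 + (11/2 + d)*(-6) = 2 + (-33 - 6*d) = -31 - 6*d)
a(P)² = (-31 - 6*(-1))² = (-31 + 6)² = (-25)² = 625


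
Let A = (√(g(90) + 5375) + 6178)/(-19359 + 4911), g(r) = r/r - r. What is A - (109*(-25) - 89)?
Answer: 20325247/7224 - √5286/14448 ≈ 2813.6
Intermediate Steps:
g(r) = 1 - r
A = -3089/7224 - √5286/14448 (A = (√((1 - 1*90) + 5375) + 6178)/(-19359 + 4911) = (√((1 - 90) + 5375) + 6178)/(-14448) = (√(-89 + 5375) + 6178)*(-1/14448) = (√5286 + 6178)*(-1/14448) = (6178 + √5286)*(-1/14448) = -3089/7224 - √5286/14448 ≈ -0.43263)
A - (109*(-25) - 89) = (-3089/7224 - √5286/14448) - (109*(-25) - 89) = (-3089/7224 - √5286/14448) - (-2725 - 89) = (-3089/7224 - √5286/14448) - 1*(-2814) = (-3089/7224 - √5286/14448) + 2814 = 20325247/7224 - √5286/14448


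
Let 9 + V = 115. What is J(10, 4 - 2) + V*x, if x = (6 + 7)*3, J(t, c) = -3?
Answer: 4131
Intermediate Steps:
V = 106 (V = -9 + 115 = 106)
x = 39 (x = 13*3 = 39)
J(10, 4 - 2) + V*x = -3 + 106*39 = -3 + 4134 = 4131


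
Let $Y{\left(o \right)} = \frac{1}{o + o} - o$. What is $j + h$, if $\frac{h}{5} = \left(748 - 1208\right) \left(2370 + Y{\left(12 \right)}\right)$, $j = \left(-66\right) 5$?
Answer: $- \frac{32542955}{6} \approx -5.4238 \cdot 10^{6}$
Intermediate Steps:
$Y{\left(o \right)} = \frac{1}{2 o} - o$
$j = -330$
$h = - \frac{32540975}{6}$ ($h = 5 \left(748 - 1208\right) \left(2370 + \left(\frac{1}{2 \cdot 12} - 12\right)\right) = 5 \left(748 - 1208\right) \left(2370 + \left(\frac{1}{2} \cdot \frac{1}{12} - 12\right)\right) = 5 \left(748 - 1208\right) \left(2370 + \left(\frac{1}{24} - 12\right)\right) = 5 \left(- 460 \left(2370 - \frac{287}{24}\right)\right) = 5 \left(\left(-460\right) \frac{56593}{24}\right) = 5 \left(- \frac{6508195}{6}\right) = - \frac{32540975}{6} \approx -5.4235 \cdot 10^{6}$)
$j + h = -330 - \frac{32540975}{6} = - \frac{32542955}{6}$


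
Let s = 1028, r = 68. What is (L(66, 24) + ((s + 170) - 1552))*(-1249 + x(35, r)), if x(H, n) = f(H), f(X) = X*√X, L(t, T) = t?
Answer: 359712 - 10080*√35 ≈ 3.0008e+5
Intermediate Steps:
f(X) = X^(3/2)
x(H, n) = H^(3/2)
(L(66, 24) + ((s + 170) - 1552))*(-1249 + x(35, r)) = (66 + ((1028 + 170) - 1552))*(-1249 + 35^(3/2)) = (66 + (1198 - 1552))*(-1249 + 35*√35) = (66 - 354)*(-1249 + 35*√35) = -288*(-1249 + 35*√35) = 359712 - 10080*√35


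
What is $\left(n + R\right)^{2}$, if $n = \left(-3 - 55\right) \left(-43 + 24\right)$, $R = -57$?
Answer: $1092025$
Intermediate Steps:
$n = 1102$ ($n = \left(-58\right) \left(-19\right) = 1102$)
$\left(n + R\right)^{2} = \left(1102 - 57\right)^{2} = 1045^{2} = 1092025$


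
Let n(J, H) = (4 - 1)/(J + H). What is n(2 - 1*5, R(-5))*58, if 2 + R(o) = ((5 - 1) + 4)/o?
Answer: -290/11 ≈ -26.364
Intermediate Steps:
R(o) = -2 + 8/o (R(o) = -2 + ((5 - 1) + 4)/o = -2 + (4 + 4)/o = -2 + 8/o)
n(J, H) = 3/(H + J)
n(2 - 1*5, R(-5))*58 = (3/((-2 + 8/(-5)) + (2 - 1*5)))*58 = (3/((-2 + 8*(-1/5)) + (2 - 5)))*58 = (3/((-2 - 8/5) - 3))*58 = (3/(-18/5 - 3))*58 = (3/(-33/5))*58 = (3*(-5/33))*58 = -5/11*58 = -290/11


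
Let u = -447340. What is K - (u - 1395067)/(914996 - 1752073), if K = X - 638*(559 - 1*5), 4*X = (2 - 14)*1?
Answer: -295870893442/837077 ≈ -3.5346e+5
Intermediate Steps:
X = -3 (X = ((2 - 14)*1)/4 = (-12*1)/4 = (¼)*(-12) = -3)
K = -353455 (K = -3 - 638*(559 - 1*5) = -3 - 638*(559 - 5) = -3 - 638*554 = -3 - 353452 = -353455)
K - (u - 1395067)/(914996 - 1752073) = -353455 - (-447340 - 1395067)/(914996 - 1752073) = -353455 - (-1842407)/(-837077) = -353455 - (-1842407)*(-1)/837077 = -353455 - 1*1842407/837077 = -353455 - 1842407/837077 = -295870893442/837077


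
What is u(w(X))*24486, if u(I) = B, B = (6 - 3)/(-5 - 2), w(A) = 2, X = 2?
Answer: -10494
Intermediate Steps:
B = -3/7 (B = 3/(-7) = 3*(-1/7) = -3/7 ≈ -0.42857)
u(I) = -3/7
u(w(X))*24486 = -3/7*24486 = -10494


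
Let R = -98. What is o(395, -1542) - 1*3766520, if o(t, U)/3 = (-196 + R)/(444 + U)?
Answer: -229757671/61 ≈ -3.7665e+6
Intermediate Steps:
o(t, U) = -882/(444 + U) (o(t, U) = 3*((-196 - 98)/(444 + U)) = 3*(-294/(444 + U)) = -882/(444 + U))
o(395, -1542) - 1*3766520 = -882/(444 - 1542) - 1*3766520 = -882/(-1098) - 3766520 = -882*(-1/1098) - 3766520 = 49/61 - 3766520 = -229757671/61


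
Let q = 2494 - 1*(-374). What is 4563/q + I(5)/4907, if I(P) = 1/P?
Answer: 37318691/23455460 ≈ 1.5910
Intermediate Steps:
q = 2868 (q = 2494 + 374 = 2868)
4563/q + I(5)/4907 = 4563/2868 + 1/(5*4907) = 4563*(1/2868) + (⅕)*(1/4907) = 1521/956 + 1/24535 = 37318691/23455460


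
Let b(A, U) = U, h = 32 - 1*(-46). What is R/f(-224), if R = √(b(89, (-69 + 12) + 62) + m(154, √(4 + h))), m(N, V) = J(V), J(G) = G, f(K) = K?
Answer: -√(5 + √82)/224 ≈ -0.016737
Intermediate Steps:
h = 78 (h = 32 + 46 = 78)
m(N, V) = V
R = √(5 + √82) (R = √(((-69 + 12) + 62) + √(4 + 78)) = √((-57 + 62) + √82) = √(5 + √82) ≈ 3.7491)
R/f(-224) = √(5 + √82)/(-224) = √(5 + √82)*(-1/224) = -√(5 + √82)/224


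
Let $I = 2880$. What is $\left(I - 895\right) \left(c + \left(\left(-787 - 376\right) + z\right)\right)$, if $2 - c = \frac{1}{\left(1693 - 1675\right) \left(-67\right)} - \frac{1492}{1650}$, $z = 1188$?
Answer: $\frac{3674122649}{66330} \approx 55392.0$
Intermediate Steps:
$c = \frac{963467}{331650}$ ($c = 2 - \left(\frac{1}{\left(1693 - 1675\right) \left(-67\right)} - \frac{1492}{1650}\right) = 2 - \left(\frac{1}{18} \left(- \frac{1}{67}\right) - \frac{746}{825}\right) = 2 - \left(- \frac{1}{1206} - \frac{746}{825}\right) = 2 - - \frac{300167}{331650} = 2 + \frac{300167}{331650} = \frac{963467}{331650} \approx 2.9051$)
$\left(I - 895\right) \left(c + \left(\left(-787 - 376\right) + z\right)\right) = \left(2880 - 895\right) \left(\frac{963467}{331650} + \left(\left(-787 - 376\right) + 1188\right)\right) = 1985 \left(\frac{963467}{331650} + \left(-1163 + 1188\right)\right) = 1985 \left(\frac{963467}{331650} + 25\right) = 1985 \cdot \frac{9254717}{331650} = \frac{3674122649}{66330}$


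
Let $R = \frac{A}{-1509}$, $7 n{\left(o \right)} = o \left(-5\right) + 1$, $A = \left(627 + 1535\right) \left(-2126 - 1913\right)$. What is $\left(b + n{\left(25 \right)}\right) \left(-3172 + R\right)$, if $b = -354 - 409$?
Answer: $- \frac{21563633050}{10563} \approx -2.0414 \cdot 10^{6}$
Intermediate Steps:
$A = -8732318$ ($A = 2162 \left(-4039\right) = -8732318$)
$b = -763$ ($b = -354 - 409 = -763$)
$n{\left(o \right)} = \frac{1}{7} - \frac{5 o}{7}$ ($n{\left(o \right)} = \frac{o \left(-5\right) + 1}{7} = \frac{- 5 o + 1}{7} = \frac{1 - 5 o}{7} = \frac{1}{7} - \frac{5 o}{7}$)
$R = \frac{8732318}{1509}$ ($R = - \frac{8732318}{-1509} = \left(-8732318\right) \left(- \frac{1}{1509}\right) = \frac{8732318}{1509} \approx 5786.8$)
$\left(b + n{\left(25 \right)}\right) \left(-3172 + R\right) = \left(-763 + \left(\frac{1}{7} - \frac{125}{7}\right)\right) \left(-3172 + \frac{8732318}{1509}\right) = \left(-763 + \left(\frac{1}{7} - \frac{125}{7}\right)\right) \frac{3945770}{1509} = \left(-763 - \frac{124}{7}\right) \frac{3945770}{1509} = \left(- \frac{5465}{7}\right) \frac{3945770}{1509} = - \frac{21563633050}{10563}$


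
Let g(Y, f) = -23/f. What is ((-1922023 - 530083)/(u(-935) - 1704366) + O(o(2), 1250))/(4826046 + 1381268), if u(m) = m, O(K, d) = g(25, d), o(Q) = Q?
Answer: 3025910577/13231673464392500 ≈ 2.2869e-7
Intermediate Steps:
O(K, d) = -23/d
((-1922023 - 530083)/(u(-935) - 1704366) + O(o(2), 1250))/(4826046 + 1381268) = ((-1922023 - 530083)/(-935 - 1704366) - 23/1250)/(4826046 + 1381268) = (-2452106/(-1705301) - 23*1/1250)/6207314 = (-2452106*(-1/1705301) - 23/1250)*(1/6207314) = (2452106/1705301 - 23/1250)*(1/6207314) = (3025910577/2131626250)*(1/6207314) = 3025910577/13231673464392500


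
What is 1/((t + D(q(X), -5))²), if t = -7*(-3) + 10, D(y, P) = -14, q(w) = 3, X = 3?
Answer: 1/289 ≈ 0.0034602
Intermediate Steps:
t = 31 (t = 21 + 10 = 31)
1/((t + D(q(X), -5))²) = 1/((31 - 14)²) = 1/(17²) = 1/289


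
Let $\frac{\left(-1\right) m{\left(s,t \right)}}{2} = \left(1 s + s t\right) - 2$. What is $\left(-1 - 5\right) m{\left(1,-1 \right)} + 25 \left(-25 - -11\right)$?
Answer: $-374$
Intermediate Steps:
$m{\left(s,t \right)} = 4 - 2 s - 2 s t$ ($m{\left(s,t \right)} = - 2 \left(\left(1 s + s t\right) - 2\right) = - 2 \left(\left(s + s t\right) - 2\right) = - 2 \left(-2 + s + s t\right) = 4 - 2 s - 2 s t$)
$\left(-1 - 5\right) m{\left(1,-1 \right)} + 25 \left(-25 - -11\right) = \left(-1 - 5\right) \left(4 - 2 - 2 \left(-1\right)\right) + 25 \left(-25 - -11\right) = - 6 \left(4 - 2 + 2\right) + 25 \left(-25 + 11\right) = \left(-6\right) 4 + 25 \left(-14\right) = -24 - 350 = -374$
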